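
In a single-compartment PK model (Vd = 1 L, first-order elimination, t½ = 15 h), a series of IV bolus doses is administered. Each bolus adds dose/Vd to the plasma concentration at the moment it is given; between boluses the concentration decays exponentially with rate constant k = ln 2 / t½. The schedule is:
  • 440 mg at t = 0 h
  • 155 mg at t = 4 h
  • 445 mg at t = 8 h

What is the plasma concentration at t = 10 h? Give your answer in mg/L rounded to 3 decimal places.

k = ln 2 / 15 = 0.04621 per h
Dose 1 (440 mg at t=0 h): 440·exp(−0.04621·10) = 277.183 mg/L
Dose 2 (155 mg at t=4 h): 155·exp(−0.04621·6) = 117.468 mg/L
Dose 3 (445 mg at t=8 h): 445·exp(−0.04621·2) = 405.717 mg/L
C(10) = 277.183 + 117.468 + 405.717 = 800.367 mg/L

800.367 mg/L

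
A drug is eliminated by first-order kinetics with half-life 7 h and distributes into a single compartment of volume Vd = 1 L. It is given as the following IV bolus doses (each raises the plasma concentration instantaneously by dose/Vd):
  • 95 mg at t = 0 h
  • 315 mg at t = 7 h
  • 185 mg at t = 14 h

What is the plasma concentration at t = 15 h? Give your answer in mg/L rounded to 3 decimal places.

331.721 mg/L

k = ln 2 / 7 = 0.09902 per h
Dose 1 (95 mg at t=0 h): 95·exp(−0.09902·15) = 21.511 mg/L
Dose 2 (315 mg at t=7 h): 315·exp(−0.09902·8) = 142.651 mg/L
Dose 3 (185 mg at t=14 h): 185·exp(−0.09902·1) = 167.559 mg/L
C(15) = 21.511 + 142.651 + 167.559 = 331.721 mg/L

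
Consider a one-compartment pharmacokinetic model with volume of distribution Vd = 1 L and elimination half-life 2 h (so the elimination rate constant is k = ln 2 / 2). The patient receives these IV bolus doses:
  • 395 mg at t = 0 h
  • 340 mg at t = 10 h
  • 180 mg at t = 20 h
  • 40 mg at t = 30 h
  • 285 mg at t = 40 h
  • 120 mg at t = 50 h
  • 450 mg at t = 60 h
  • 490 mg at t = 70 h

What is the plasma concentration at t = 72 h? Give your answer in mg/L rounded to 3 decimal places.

252.094 mg/L

k = ln 2 / 2 = 0.34657 per h
Dose 1 (395 mg at t=0 h): 395·exp(−0.34657·72) = 0.000 mg/L
Dose 2 (340 mg at t=10 h): 340·exp(−0.34657·62) = 0.000 mg/L
Dose 3 (180 mg at t=20 h): 180·exp(−0.34657·52) = 0.000 mg/L
Dose 4 (40 mg at t=30 h): 40·exp(−0.34657·42) = 0.000 mg/L
Dose 5 (285 mg at t=40 h): 285·exp(−0.34657·32) = 0.004 mg/L
Dose 6 (120 mg at t=50 h): 120·exp(−0.34657·22) = 0.059 mg/L
Dose 7 (450 mg at t=60 h): 450·exp(−0.34657·12) = 7.031 mg/L
Dose 8 (490 mg at t=70 h): 490·exp(−0.34657·2) = 245.000 mg/L
C(72) = 0.000 + 0.000 + 0.000 + 0.000 + 0.004 + 0.059 + 7.031 + 245.000 = 252.094 mg/L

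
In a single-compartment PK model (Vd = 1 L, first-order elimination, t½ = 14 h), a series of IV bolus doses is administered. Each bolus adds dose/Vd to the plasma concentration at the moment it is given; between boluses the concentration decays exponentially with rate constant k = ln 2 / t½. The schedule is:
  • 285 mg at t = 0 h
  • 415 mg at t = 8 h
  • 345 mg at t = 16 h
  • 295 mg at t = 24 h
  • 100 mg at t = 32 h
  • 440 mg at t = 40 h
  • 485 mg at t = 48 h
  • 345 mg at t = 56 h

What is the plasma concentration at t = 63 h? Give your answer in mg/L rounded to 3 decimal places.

k = ln 2 / 14 = 0.04951 per h
Dose 1 (285 mg at t=0 h): 285·exp(−0.04951·63) = 12.595 mg/L
Dose 2 (415 mg at t=8 h): 415·exp(−0.04951·55) = 27.254 mg/L
Dose 3 (345 mg at t=16 h): 345·exp(−0.04951·47) = 33.668 mg/L
Dose 4 (295 mg at t=24 h): 295·exp(−0.04951·39) = 42.780 mg/L
Dose 5 (100 mg at t=32 h): 100·exp(−0.04951·31) = 21.549 mg/L
Dose 6 (440 mg at t=40 h): 440·exp(−0.04951·23) = 140.898 mg/L
Dose 7 (485 mg at t=48 h): 485·exp(−0.04951·15) = 230.786 mg/L
Dose 8 (345 mg at t=56 h): 345·exp(−0.04951·7) = 243.952 mg/L
C(63) = 12.595 + 27.254 + 33.668 + 42.780 + 21.549 + 140.898 + 230.786 + 243.952 = 753.482 mg/L

753.482 mg/L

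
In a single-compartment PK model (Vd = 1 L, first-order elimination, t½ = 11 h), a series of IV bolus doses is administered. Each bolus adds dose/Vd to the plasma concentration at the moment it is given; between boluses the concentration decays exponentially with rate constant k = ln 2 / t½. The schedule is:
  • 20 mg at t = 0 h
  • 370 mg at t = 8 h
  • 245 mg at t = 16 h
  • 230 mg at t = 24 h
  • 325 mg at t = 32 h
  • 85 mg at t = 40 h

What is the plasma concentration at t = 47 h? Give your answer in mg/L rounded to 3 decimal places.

k = ln 2 / 11 = 0.06301 per h
Dose 1 (20 mg at t=0 h): 20·exp(−0.06301·47) = 1.035 mg/L
Dose 2 (370 mg at t=8 h): 370·exp(−0.06301·39) = 31.689 mg/L
Dose 3 (245 mg at t=16 h): 245·exp(−0.06301·31) = 34.738 mg/L
Dose 4 (230 mg at t=24 h): 230·exp(−0.06301·23) = 53.989 mg/L
Dose 5 (325 mg at t=32 h): 325·exp(−0.06301·15) = 126.296 mg/L
Dose 6 (85 mg at t=40 h): 85·exp(−0.06301·7) = 54.683 mg/L
C(47) = 1.035 + 31.689 + 34.738 + 53.989 + 126.296 + 54.683 = 302.430 mg/L

302.430 mg/L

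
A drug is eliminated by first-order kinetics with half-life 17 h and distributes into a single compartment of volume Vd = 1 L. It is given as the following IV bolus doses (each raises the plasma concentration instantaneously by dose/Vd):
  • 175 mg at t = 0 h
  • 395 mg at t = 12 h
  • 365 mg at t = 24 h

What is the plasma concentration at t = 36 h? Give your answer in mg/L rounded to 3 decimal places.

k = ln 2 / 17 = 0.04077 per h
Dose 1 (175 mg at t=0 h): 175·exp(−0.04077·36) = 40.324 mg/L
Dose 2 (395 mg at t=12 h): 395·exp(−0.04077·24) = 148.461 mg/L
Dose 3 (365 mg at t=24 h): 365·exp(−0.04077·12) = 223.770 mg/L
C(36) = 40.324 + 148.461 + 223.770 = 412.555 mg/L

412.555 mg/L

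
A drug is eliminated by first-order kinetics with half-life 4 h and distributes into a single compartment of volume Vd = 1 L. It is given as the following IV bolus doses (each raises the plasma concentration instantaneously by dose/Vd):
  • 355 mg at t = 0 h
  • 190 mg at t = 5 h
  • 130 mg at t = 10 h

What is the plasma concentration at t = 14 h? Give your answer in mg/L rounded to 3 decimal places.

136.320 mg/L

k = ln 2 / 4 = 0.17329 per h
Dose 1 (355 mg at t=0 h): 355·exp(−0.17329·14) = 31.378 mg/L
Dose 2 (190 mg at t=5 h): 190·exp(−0.17329·9) = 39.943 mg/L
Dose 3 (130 mg at t=10 h): 130·exp(−0.17329·4) = 65.000 mg/L
C(14) = 31.378 + 39.943 + 65.000 = 136.320 mg/L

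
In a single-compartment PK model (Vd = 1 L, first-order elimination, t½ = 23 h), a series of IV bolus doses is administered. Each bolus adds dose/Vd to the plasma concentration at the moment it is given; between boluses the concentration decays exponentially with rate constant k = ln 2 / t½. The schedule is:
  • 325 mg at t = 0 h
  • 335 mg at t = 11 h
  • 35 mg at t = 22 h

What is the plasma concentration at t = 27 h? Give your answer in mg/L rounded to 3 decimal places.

380.989 mg/L

k = ln 2 / 23 = 0.03014 per h
Dose 1 (325 mg at t=0 h): 325·exp(−0.03014·27) = 144.046 mg/L
Dose 2 (335 mg at t=11 h): 335·exp(−0.03014·16) = 206.839 mg/L
Dose 3 (35 mg at t=22 h): 35·exp(−0.03014·5) = 30.104 mg/L
C(27) = 144.046 + 206.839 + 30.104 = 380.989 mg/L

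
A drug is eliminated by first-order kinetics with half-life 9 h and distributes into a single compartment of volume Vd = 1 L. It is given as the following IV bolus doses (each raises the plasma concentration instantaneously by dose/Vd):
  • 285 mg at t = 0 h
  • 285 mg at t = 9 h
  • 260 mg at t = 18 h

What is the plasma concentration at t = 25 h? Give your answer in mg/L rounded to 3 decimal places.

k = ln 2 / 9 = 0.07702 per h
Dose 1 (285 mg at t=0 h): 285·exp(−0.07702·25) = 41.558 mg/L
Dose 2 (285 mg at t=9 h): 285·exp(−0.07702·16) = 83.115 mg/L
Dose 3 (260 mg at t=18 h): 260·exp(−0.07702·7) = 151.649 mg/L
C(25) = 41.558 + 83.115 + 151.649 = 276.322 mg/L

276.322 mg/L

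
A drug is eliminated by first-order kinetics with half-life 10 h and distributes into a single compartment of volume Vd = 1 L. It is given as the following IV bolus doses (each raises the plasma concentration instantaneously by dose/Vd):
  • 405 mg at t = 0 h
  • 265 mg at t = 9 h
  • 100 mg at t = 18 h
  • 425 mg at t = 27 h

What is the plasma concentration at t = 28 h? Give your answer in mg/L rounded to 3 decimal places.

k = ln 2 / 10 = 0.06931 per h
Dose 1 (405 mg at t=0 h): 405·exp(−0.06931·28) = 58.153 mg/L
Dose 2 (265 mg at t=9 h): 265·exp(−0.06931·19) = 71.005 mg/L
Dose 3 (100 mg at t=18 h): 100·exp(−0.06931·10) = 50.000 mg/L
Dose 4 (425 mg at t=27 h): 425·exp(−0.06931·1) = 396.539 mg/L
C(28) = 58.153 + 71.005 + 50.000 + 396.539 = 575.697 mg/L

575.697 mg/L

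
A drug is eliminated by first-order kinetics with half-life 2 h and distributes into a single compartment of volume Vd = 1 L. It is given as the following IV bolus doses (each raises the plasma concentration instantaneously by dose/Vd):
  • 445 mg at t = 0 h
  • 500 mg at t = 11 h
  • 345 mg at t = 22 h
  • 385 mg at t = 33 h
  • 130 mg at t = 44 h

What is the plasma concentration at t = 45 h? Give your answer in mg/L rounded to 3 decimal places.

98.063 mg/L

k = ln 2 / 2 = 0.34657 per h
Dose 1 (445 mg at t=0 h): 445·exp(−0.34657·45) = 0.000 mg/L
Dose 2 (500 mg at t=11 h): 500·exp(−0.34657·34) = 0.004 mg/L
Dose 3 (345 mg at t=22 h): 345·exp(−0.34657·23) = 0.119 mg/L
Dose 4 (385 mg at t=33 h): 385·exp(−0.34657·12) = 6.016 mg/L
Dose 5 (130 mg at t=44 h): 130·exp(−0.34657·1) = 91.924 mg/L
C(45) = 0.000 + 0.004 + 0.119 + 6.016 + 91.924 = 98.063 mg/L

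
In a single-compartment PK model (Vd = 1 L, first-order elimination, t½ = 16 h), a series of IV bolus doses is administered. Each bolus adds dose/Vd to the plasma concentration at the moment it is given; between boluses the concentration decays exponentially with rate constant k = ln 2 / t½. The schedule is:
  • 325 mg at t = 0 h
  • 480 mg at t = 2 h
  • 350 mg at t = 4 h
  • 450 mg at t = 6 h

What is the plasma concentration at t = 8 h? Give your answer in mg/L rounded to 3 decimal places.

k = ln 2 / 16 = 0.04332 per h
Dose 1 (325 mg at t=0 h): 325·exp(−0.04332·8) = 229.810 mg/L
Dose 2 (480 mg at t=2 h): 480·exp(−0.04332·6) = 370.131 mg/L
Dose 3 (350 mg at t=4 h): 350·exp(−0.04332·4) = 294.314 mg/L
Dose 4 (450 mg at t=6 h): 450·exp(−0.04332·2) = 412.652 mg/L
C(8) = 229.810 + 370.131 + 294.314 + 412.652 = 1306.906 mg/L

1306.906 mg/L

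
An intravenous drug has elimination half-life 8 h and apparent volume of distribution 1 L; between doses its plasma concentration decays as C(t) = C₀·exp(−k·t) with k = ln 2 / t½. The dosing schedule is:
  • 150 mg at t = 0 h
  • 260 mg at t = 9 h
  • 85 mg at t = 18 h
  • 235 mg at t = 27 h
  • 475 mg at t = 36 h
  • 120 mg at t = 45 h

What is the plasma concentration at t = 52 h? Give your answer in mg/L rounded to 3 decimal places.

k = ln 2 / 8 = 0.08664 per h
Dose 1 (150 mg at t=0 h): 150·exp(−0.08664·52) = 1.657 mg/L
Dose 2 (260 mg at t=9 h): 260·exp(−0.08664·43) = 6.265 mg/L
Dose 3 (85 mg at t=18 h): 85·exp(−0.08664·34) = 4.467 mg/L
Dose 4 (235 mg at t=27 h): 235·exp(−0.08664·25) = 26.937 mg/L
Dose 5 (475 mg at t=36 h): 475·exp(−0.08664·16) = 118.750 mg/L
Dose 6 (120 mg at t=45 h): 120·exp(−0.08664·7) = 65.430 mg/L
C(52) = 1.657 + 6.265 + 4.467 + 26.937 + 118.750 + 65.430 = 223.507 mg/L

223.507 mg/L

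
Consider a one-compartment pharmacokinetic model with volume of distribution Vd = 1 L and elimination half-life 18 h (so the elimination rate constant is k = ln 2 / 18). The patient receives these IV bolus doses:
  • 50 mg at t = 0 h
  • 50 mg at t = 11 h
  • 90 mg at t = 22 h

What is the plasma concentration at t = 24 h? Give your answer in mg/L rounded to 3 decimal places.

k = ln 2 / 18 = 0.03851 per h
Dose 1 (50 mg at t=0 h): 50·exp(−0.03851·24) = 19.843 mg/L
Dose 2 (50 mg at t=11 h): 50·exp(−0.03851·13) = 30.308 mg/L
Dose 3 (90 mg at t=22 h): 90·exp(−0.03851·2) = 83.329 mg/L
C(24) = 19.843 + 30.308 + 83.329 = 133.479 mg/L

133.479 mg/L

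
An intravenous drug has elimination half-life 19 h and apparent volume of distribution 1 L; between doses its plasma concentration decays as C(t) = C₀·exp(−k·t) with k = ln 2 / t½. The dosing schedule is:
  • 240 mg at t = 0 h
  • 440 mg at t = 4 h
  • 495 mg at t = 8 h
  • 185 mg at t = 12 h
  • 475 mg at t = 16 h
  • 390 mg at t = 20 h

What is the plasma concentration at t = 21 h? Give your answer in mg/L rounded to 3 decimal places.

k = ln 2 / 19 = 0.03648 per h
Dose 1 (240 mg at t=0 h): 240·exp(−0.03648·21) = 111.556 mg/L
Dose 2 (440 mg at t=4 h): 440·exp(−0.03648·17) = 236.652 mg/L
Dose 3 (495 mg at t=8 h): 495·exp(−0.03648·13) = 308.061 mg/L
Dose 4 (185 mg at t=12 h): 185·exp(−0.03648·9) = 133.223 mg/L
Dose 5 (475 mg at t=16 h): 475·exp(−0.03648·5) = 395.799 mg/L
Dose 6 (390 mg at t=20 h): 390·exp(−0.03648·1) = 376.029 mg/L
C(21) = 111.556 + 236.652 + 308.061 + 133.223 + 395.799 + 376.029 = 1561.320 mg/L

1561.320 mg/L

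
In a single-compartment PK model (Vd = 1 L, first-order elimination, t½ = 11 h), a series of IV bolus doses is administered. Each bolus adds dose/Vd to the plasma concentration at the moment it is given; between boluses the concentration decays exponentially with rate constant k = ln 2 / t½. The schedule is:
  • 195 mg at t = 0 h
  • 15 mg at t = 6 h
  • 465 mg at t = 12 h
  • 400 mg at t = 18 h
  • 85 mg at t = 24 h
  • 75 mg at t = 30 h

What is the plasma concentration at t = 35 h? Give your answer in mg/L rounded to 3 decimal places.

k = ln 2 / 11 = 0.06301 per h
Dose 1 (195 mg at t=0 h): 195·exp(−0.06301·35) = 21.489 mg/L
Dose 2 (15 mg at t=6 h): 15·exp(−0.06301·29) = 2.412 mg/L
Dose 3 (465 mg at t=12 h): 465·exp(−0.06301·23) = 109.151 mg/L
Dose 4 (400 mg at t=18 h): 400·exp(−0.06301·17) = 137.035 mg/L
Dose 5 (85 mg at t=24 h): 85·exp(−0.06301·11) = 42.500 mg/L
Dose 6 (75 mg at t=30 h): 75·exp(−0.06301·5) = 54.731 mg/L
C(35) = 21.489 + 2.412 + 109.151 + 137.035 + 42.500 + 54.731 = 367.318 mg/L

367.318 mg/L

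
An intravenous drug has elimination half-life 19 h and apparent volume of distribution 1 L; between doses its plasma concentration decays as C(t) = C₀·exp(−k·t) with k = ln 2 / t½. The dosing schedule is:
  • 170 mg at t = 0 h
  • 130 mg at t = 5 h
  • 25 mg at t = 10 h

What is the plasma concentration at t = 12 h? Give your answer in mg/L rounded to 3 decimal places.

233.673 mg/L

k = ln 2 / 19 = 0.03648 per h
Dose 1 (170 mg at t=0 h): 170·exp(−0.03648·12) = 109.730 mg/L
Dose 2 (130 mg at t=5 h): 130·exp(−0.03648·7) = 100.702 mg/L
Dose 3 (25 mg at t=10 h): 25·exp(−0.03648·2) = 23.241 mg/L
C(12) = 109.730 + 100.702 + 23.241 = 233.673 mg/L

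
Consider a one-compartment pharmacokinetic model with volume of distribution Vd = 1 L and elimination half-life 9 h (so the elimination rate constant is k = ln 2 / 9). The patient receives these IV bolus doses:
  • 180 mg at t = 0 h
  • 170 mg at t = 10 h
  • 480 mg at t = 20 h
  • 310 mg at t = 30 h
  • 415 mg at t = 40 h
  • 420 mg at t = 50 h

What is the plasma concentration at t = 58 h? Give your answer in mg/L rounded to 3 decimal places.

398.441 mg/L

k = ln 2 / 9 = 0.07702 per h
Dose 1 (180 mg at t=0 h): 180·exp(−0.07702·58) = 2.067 mg/L
Dose 2 (170 mg at t=10 h): 170·exp(−0.07702·48) = 4.217 mg/L
Dose 3 (480 mg at t=20 h): 480·exp(−0.07702·38) = 25.717 mg/L
Dose 4 (310 mg at t=30 h): 310·exp(−0.07702·28) = 35.878 mg/L
Dose 5 (415 mg at t=40 h): 415·exp(−0.07702·18) = 103.750 mg/L
Dose 6 (420 mg at t=50 h): 420·exp(−0.07702·8) = 226.813 mg/L
C(58) = 2.067 + 4.217 + 25.717 + 35.878 + 103.750 + 226.813 = 398.441 mg/L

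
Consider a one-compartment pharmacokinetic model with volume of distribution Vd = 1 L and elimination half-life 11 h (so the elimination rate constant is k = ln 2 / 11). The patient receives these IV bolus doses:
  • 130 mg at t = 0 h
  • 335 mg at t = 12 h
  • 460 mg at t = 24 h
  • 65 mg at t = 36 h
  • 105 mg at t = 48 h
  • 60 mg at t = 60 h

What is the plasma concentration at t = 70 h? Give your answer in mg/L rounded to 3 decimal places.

k = ln 2 / 11 = 0.06301 per h
Dose 1 (130 mg at t=0 h): 130·exp(−0.06301·70) = 1.579 mg/L
Dose 2 (335 mg at t=12 h): 335·exp(−0.06301·58) = 8.666 mg/L
Dose 3 (460 mg at t=24 h): 460·exp(−0.06301·46) = 25.346 mg/L
Dose 4 (65 mg at t=36 h): 65·exp(−0.06301·34) = 7.629 mg/L
Dose 5 (105 mg at t=48 h): 105·exp(−0.06301·22) = 26.250 mg/L
Dose 6 (60 mg at t=60 h): 60·exp(−0.06301·10) = 31.951 mg/L
C(70) = 1.579 + 8.666 + 25.346 + 7.629 + 26.250 + 31.951 = 101.420 mg/L

101.420 mg/L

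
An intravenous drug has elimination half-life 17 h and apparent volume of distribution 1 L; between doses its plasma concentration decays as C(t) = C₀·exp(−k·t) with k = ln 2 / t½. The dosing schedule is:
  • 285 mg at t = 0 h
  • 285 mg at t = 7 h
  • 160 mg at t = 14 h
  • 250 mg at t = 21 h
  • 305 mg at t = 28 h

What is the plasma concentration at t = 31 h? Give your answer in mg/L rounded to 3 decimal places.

k = ln 2 / 17 = 0.04077 per h
Dose 1 (285 mg at t=0 h): 285·exp(−0.04077·31) = 80.521 mg/L
Dose 2 (285 mg at t=7 h): 285·exp(−0.04077·24) = 107.118 mg/L
Dose 3 (160 mg at t=14 h): 160·exp(−0.04077·17) = 80.000 mg/L
Dose 4 (250 mg at t=21 h): 250·exp(−0.04077·10) = 166.289 mg/L
Dose 5 (305 mg at t=28 h): 305·exp(−0.04077·3) = 269.884 mg/L
C(31) = 80.521 + 107.118 + 80.000 + 166.289 + 269.884 = 703.811 mg/L

703.811 mg/L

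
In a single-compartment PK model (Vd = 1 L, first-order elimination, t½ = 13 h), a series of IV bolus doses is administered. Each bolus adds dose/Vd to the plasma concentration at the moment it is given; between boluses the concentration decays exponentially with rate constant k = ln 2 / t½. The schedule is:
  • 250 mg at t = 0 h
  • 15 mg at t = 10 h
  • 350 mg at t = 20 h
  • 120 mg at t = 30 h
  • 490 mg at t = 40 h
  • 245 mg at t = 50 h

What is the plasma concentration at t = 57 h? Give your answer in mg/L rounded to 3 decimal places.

456.935 mg/L

k = ln 2 / 13 = 0.05332 per h
Dose 1 (250 mg at t=0 h): 250·exp(−0.05332·57) = 11.968 mg/L
Dose 2 (15 mg at t=10 h): 15·exp(−0.05332·47) = 1.224 mg/L
Dose 3 (350 mg at t=20 h): 350·exp(−0.05332·37) = 48.673 mg/L
Dose 4 (120 mg at t=30 h): 120·exp(−0.05332·27) = 28.442 mg/L
Dose 5 (490 mg at t=40 h): 490·exp(−0.05332·17) = 197.944 mg/L
Dose 6 (245 mg at t=50 h): 245·exp(−0.05332·7) = 168.684 mg/L
C(57) = 11.968 + 1.224 + 48.673 + 28.442 + 197.944 + 168.684 = 456.935 mg/L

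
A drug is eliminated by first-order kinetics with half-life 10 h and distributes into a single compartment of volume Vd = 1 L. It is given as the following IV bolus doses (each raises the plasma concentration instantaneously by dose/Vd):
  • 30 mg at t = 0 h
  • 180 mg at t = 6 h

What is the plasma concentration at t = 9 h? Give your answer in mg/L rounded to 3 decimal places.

k = ln 2 / 10 = 0.06931 per h
Dose 1 (30 mg at t=0 h): 30·exp(−0.06931·9) = 16.077 mg/L
Dose 2 (180 mg at t=6 h): 180·exp(−0.06931·3) = 146.205 mg/L
C(9) = 16.077 + 146.205 = 162.282 mg/L

162.282 mg/L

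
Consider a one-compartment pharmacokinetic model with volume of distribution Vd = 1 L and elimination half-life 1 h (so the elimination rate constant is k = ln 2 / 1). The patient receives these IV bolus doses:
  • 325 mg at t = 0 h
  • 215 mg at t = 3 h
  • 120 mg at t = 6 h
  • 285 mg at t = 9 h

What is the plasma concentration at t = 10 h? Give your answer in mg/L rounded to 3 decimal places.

151.997 mg/L

k = ln 2 / 1 = 0.69315 per h
Dose 1 (325 mg at t=0 h): 325·exp(−0.69315·10) = 0.317 mg/L
Dose 2 (215 mg at t=3 h): 215·exp(−0.69315·7) = 1.680 mg/L
Dose 3 (120 mg at t=6 h): 120·exp(−0.69315·4) = 7.500 mg/L
Dose 4 (285 mg at t=9 h): 285·exp(−0.69315·1) = 142.500 mg/L
C(10) = 0.317 + 1.680 + 7.500 + 142.500 = 151.997 mg/L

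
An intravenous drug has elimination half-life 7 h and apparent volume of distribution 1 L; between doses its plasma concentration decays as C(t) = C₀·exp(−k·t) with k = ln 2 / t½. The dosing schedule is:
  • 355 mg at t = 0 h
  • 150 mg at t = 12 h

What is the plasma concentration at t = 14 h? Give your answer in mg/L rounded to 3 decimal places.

211.800 mg/L

k = ln 2 / 7 = 0.09902 per h
Dose 1 (355 mg at t=0 h): 355·exp(−0.09902·14) = 88.750 mg/L
Dose 2 (150 mg at t=12 h): 150·exp(−0.09902·2) = 123.050 mg/L
C(14) = 88.750 + 123.050 = 211.800 mg/L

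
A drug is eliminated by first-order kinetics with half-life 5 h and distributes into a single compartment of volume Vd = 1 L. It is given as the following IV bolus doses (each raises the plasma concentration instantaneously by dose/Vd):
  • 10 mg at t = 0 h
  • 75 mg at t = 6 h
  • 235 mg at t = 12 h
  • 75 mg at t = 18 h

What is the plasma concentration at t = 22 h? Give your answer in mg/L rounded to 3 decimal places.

k = ln 2 / 5 = 0.13863 per h
Dose 1 (10 mg at t=0 h): 10·exp(−0.13863·22) = 0.474 mg/L
Dose 2 (75 mg at t=6 h): 75·exp(−0.13863·16) = 8.161 mg/L
Dose 3 (235 mg at t=12 h): 235·exp(−0.13863·10) = 58.750 mg/L
Dose 4 (75 mg at t=18 h): 75·exp(−0.13863·4) = 43.076 mg/L
C(22) = 0.474 + 8.161 + 58.750 + 43.076 = 110.461 mg/L

110.461 mg/L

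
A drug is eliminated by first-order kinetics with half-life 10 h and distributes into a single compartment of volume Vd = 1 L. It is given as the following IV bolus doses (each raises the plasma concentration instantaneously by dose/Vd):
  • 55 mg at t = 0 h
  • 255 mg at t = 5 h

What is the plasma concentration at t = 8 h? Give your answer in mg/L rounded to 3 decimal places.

k = ln 2 / 10 = 0.06931 per h
Dose 1 (55 mg at t=0 h): 55·exp(−0.06931·8) = 31.589 mg/L
Dose 2 (255 mg at t=5 h): 255·exp(−0.06931·3) = 207.124 mg/L
C(8) = 31.589 + 207.124 = 238.714 mg/L

238.714 mg/L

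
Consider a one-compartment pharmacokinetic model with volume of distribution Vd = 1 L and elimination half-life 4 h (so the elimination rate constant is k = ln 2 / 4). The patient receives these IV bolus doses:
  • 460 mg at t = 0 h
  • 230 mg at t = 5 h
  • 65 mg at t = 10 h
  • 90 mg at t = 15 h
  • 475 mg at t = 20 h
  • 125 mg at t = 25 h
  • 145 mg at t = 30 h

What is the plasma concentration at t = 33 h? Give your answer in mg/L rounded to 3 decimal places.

k = ln 2 / 4 = 0.17329 per h
Dose 1 (460 mg at t=0 h): 460·exp(−0.17329·33) = 1.511 mg/L
Dose 2 (230 mg at t=5 h): 230·exp(−0.17329·28) = 1.797 mg/L
Dose 3 (65 mg at t=10 h): 65·exp(−0.17329·23) = 1.208 mg/L
Dose 4 (90 mg at t=15 h): 90·exp(−0.17329·18) = 3.977 mg/L
Dose 5 (475 mg at t=20 h): 475·exp(−0.17329·13) = 49.928 mg/L
Dose 6 (125 mg at t=25 h): 125·exp(−0.17329·8) = 31.250 mg/L
Dose 7 (145 mg at t=30 h): 145·exp(−0.17329·3) = 86.218 mg/L
C(33) = 1.511 + 1.797 + 1.208 + 3.977 + 49.928 + 31.250 + 86.218 = 175.889 mg/L

175.889 mg/L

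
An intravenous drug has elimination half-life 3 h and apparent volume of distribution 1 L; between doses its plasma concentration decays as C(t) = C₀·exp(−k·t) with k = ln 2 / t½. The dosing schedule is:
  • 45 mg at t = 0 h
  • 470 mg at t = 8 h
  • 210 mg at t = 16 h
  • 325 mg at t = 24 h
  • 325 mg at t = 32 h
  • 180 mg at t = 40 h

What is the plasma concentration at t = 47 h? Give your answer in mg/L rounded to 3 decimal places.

k = ln 2 / 3 = 0.23105 per h
Dose 1 (45 mg at t=0 h): 45·exp(−0.23105·47) = 0.001 mg/L
Dose 2 (470 mg at t=8 h): 470·exp(−0.23105·39) = 0.057 mg/L
Dose 3 (210 mg at t=16 h): 210·exp(−0.23105·31) = 0.163 mg/L
Dose 4 (325 mg at t=24 h): 325·exp(−0.23105·23) = 1.600 mg/L
Dose 5 (325 mg at t=32 h): 325·exp(−0.23105·15) = 10.156 mg/L
Dose 6 (180 mg at t=40 h): 180·exp(−0.23105·7) = 35.717 mg/L
C(47) = 0.001 + 0.057 + 0.163 + 1.600 + 10.156 + 35.717 = 47.693 mg/L

47.693 mg/L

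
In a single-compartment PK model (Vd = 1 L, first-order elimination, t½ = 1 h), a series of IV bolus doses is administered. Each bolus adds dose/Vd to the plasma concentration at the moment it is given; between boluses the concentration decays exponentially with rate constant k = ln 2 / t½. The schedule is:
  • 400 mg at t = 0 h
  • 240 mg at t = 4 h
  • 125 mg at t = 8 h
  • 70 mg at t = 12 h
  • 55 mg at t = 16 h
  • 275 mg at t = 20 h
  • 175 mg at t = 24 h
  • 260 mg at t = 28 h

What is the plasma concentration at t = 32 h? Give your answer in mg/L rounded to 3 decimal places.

17.002 mg/L

k = ln 2 / 1 = 0.69315 per h
Dose 1 (400 mg at t=0 h): 400·exp(−0.69315·32) = 0.000 mg/L
Dose 2 (240 mg at t=4 h): 240·exp(−0.69315·28) = 0.000 mg/L
Dose 3 (125 mg at t=8 h): 125·exp(−0.69315·24) = 0.000 mg/L
Dose 4 (70 mg at t=12 h): 70·exp(−0.69315·20) = 0.000 mg/L
Dose 5 (55 mg at t=16 h): 55·exp(−0.69315·16) = 0.001 mg/L
Dose 6 (275 mg at t=20 h): 275·exp(−0.69315·12) = 0.067 mg/L
Dose 7 (175 mg at t=24 h): 175·exp(−0.69315·8) = 0.684 mg/L
Dose 8 (260 mg at t=28 h): 260·exp(−0.69315·4) = 16.250 mg/L
C(32) = 0.000 + 0.000 + 0.000 + 0.000 + 0.001 + 0.067 + 0.684 + 16.250 = 17.002 mg/L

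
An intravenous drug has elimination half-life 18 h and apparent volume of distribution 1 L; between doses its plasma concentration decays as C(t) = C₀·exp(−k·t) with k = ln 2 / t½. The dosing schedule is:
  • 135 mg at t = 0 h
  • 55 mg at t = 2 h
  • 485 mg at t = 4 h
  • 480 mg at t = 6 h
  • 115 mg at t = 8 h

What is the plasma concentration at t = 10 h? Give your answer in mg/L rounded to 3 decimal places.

1035.168 mg/L

k = ln 2 / 18 = 0.03851 per h
Dose 1 (135 mg at t=0 h): 135·exp(−0.03851·10) = 91.853 mg/L
Dose 2 (55 mg at t=2 h): 55·exp(−0.03851·8) = 40.418 mg/L
Dose 3 (485 mg at t=4 h): 485·exp(−0.03851·6) = 384.945 mg/L
Dose 4 (480 mg at t=6 h): 480·exp(−0.03851·4) = 411.477 mg/L
Dose 5 (115 mg at t=8 h): 115·exp(−0.03851·2) = 106.476 mg/L
C(10) = 91.853 + 40.418 + 384.945 + 411.477 + 106.476 = 1035.168 mg/L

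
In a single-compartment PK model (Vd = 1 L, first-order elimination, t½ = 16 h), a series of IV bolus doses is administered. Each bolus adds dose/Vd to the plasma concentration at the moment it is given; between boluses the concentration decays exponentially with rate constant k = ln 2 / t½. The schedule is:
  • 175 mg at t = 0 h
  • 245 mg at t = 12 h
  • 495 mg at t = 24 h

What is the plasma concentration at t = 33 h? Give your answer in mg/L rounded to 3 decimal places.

475.716 mg/L

k = ln 2 / 16 = 0.04332 per h
Dose 1 (175 mg at t=0 h): 175·exp(−0.04332·33) = 41.895 mg/L
Dose 2 (245 mg at t=12 h): 245·exp(−0.04332·21) = 98.643 mg/L
Dose 3 (495 mg at t=24 h): 495·exp(−0.04332·9) = 335.178 mg/L
C(33) = 41.895 + 98.643 + 335.178 = 475.716 mg/L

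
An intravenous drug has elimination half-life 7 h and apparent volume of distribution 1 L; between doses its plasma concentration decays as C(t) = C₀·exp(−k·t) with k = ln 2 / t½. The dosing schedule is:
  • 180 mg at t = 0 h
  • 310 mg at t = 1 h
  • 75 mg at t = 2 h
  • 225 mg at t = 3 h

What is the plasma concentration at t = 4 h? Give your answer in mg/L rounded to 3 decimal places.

616.773 mg/L

k = ln 2 / 7 = 0.09902 per h
Dose 1 (180 mg at t=0 h): 180·exp(−0.09902·4) = 121.131 mg/L
Dose 2 (310 mg at t=1 h): 310·exp(−0.09902·3) = 230.329 mg/L
Dose 3 (75 mg at t=2 h): 75·exp(−0.09902·2) = 61.525 mg/L
Dose 4 (225 mg at t=3 h): 225·exp(−0.09902·1) = 203.788 mg/L
C(4) = 121.131 + 230.329 + 61.525 + 203.788 = 616.773 mg/L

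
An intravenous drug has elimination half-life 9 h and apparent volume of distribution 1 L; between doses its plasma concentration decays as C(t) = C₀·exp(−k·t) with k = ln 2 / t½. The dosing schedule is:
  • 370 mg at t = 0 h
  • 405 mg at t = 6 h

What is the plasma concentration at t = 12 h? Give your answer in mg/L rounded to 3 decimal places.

k = ln 2 / 9 = 0.07702 per h
Dose 1 (370 mg at t=0 h): 370·exp(−0.07702·12) = 146.835 mg/L
Dose 2 (405 mg at t=6 h): 405·exp(−0.07702·6) = 255.134 mg/L
C(12) = 146.835 + 255.134 = 401.969 mg/L

401.969 mg/L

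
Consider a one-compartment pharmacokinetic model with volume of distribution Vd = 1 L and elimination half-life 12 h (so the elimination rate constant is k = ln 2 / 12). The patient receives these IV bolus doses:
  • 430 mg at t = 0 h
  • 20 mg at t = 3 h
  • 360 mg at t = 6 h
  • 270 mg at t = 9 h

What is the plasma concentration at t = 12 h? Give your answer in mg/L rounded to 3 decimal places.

k = ln 2 / 12 = 0.05776 per h
Dose 1 (430 mg at t=0 h): 430·exp(−0.05776·12) = 215.000 mg/L
Dose 2 (20 mg at t=3 h): 20·exp(−0.05776·9) = 11.892 mg/L
Dose 3 (360 mg at t=6 h): 360·exp(−0.05776·6) = 254.558 mg/L
Dose 4 (270 mg at t=9 h): 270·exp(−0.05776·3) = 227.042 mg/L
C(12) = 215.000 + 11.892 + 254.558 + 227.042 = 708.493 mg/L

708.493 mg/L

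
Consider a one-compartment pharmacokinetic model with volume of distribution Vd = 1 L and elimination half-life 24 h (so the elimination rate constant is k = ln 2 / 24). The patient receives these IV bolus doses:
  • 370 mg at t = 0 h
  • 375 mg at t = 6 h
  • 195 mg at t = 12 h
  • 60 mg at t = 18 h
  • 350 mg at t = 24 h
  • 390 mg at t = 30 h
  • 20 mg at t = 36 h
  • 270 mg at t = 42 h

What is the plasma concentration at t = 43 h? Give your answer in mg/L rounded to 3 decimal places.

k = ln 2 / 24 = 0.02888 per h
Dose 1 (370 mg at t=0 h): 370·exp(−0.02888·43) = 106.870 mg/L
Dose 2 (375 mg at t=6 h): 375·exp(−0.02888·37) = 128.808 mg/L
Dose 3 (195 mg at t=12 h): 195·exp(−0.02888·31) = 79.653 mg/L
Dose 4 (60 mg at t=18 h): 60·exp(−0.02888·25) = 29.146 mg/L
Dose 5 (350 mg at t=24 h): 350·exp(−0.02888·19) = 202.187 mg/L
Dose 6 (390 mg at t=30 h): 390·exp(−0.02888·13) = 267.921 mg/L
Dose 7 (20 mg at t=36 h): 20·exp(−0.02888·7) = 16.339 mg/L
Dose 8 (270 mg at t=42 h): 270·exp(−0.02888·1) = 262.314 mg/L
C(43) = 106.870 + 128.808 + 79.653 + 29.146 + 202.187 + 267.921 + 16.339 + 262.314 = 1093.238 mg/L

1093.238 mg/L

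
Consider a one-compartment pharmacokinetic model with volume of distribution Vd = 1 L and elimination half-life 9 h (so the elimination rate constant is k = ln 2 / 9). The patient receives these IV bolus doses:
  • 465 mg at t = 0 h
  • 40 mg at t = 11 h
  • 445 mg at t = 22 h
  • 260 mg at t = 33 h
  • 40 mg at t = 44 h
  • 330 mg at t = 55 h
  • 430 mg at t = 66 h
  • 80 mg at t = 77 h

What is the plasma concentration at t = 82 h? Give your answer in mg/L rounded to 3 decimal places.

k = ln 2 / 9 = 0.07702 per h
Dose 1 (465 mg at t=0 h): 465·exp(−0.07702·82) = 0.841 mg/L
Dose 2 (40 mg at t=11 h): 40·exp(−0.07702·71) = 0.169 mg/L
Dose 3 (445 mg at t=22 h): 445·exp(−0.07702·60) = 4.380 mg/L
Dose 4 (260 mg at t=33 h): 260·exp(−0.07702·49) = 5.971 mg/L
Dose 5 (40 mg at t=44 h): 40·exp(−0.07702·38) = 2.143 mg/L
Dose 6 (330 mg at t=55 h): 330·exp(−0.07702·27) = 41.250 mg/L
Dose 7 (430 mg at t=66 h): 430·exp(−0.07702·16) = 125.402 mg/L
Dose 8 (80 mg at t=77 h): 80·exp(−0.07702·5) = 54.432 mg/L
C(82) = 0.841 + 0.169 + 4.380 + 5.971 + 2.143 + 41.250 + 125.402 + 54.432 = 234.587 mg/L

234.587 mg/L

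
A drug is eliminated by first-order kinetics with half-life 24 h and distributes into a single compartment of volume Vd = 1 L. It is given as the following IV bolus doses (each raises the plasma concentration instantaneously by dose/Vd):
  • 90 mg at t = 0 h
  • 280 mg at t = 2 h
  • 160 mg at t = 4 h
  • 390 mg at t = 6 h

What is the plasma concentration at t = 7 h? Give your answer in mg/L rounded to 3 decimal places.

841.495 mg/L

k = ln 2 / 24 = 0.02888 per h
Dose 1 (90 mg at t=0 h): 90·exp(−0.02888·7) = 73.526 mg/L
Dose 2 (280 mg at t=2 h): 280·exp(−0.02888·5) = 242.350 mg/L
Dose 3 (160 mg at t=4 h): 160·exp(−0.02888·3) = 146.721 mg/L
Dose 4 (390 mg at t=6 h): 390·exp(−0.02888·1) = 378.897 mg/L
C(7) = 73.526 + 242.350 + 146.721 + 378.897 = 841.495 mg/L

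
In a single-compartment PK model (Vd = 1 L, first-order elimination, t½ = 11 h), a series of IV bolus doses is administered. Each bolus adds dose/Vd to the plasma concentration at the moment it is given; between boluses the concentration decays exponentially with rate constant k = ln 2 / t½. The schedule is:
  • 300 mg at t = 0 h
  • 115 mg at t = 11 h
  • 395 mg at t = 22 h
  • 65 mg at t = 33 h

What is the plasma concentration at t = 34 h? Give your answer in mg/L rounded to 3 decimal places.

308.674 mg/L

k = ln 2 / 11 = 0.06301 per h
Dose 1 (300 mg at t=0 h): 300·exp(−0.06301·34) = 35.210 mg/L
Dose 2 (115 mg at t=11 h): 115·exp(−0.06301·23) = 26.994 mg/L
Dose 3 (395 mg at t=22 h): 395·exp(−0.06301·12) = 185.439 mg/L
Dose 4 (65 mg at t=33 h): 65·exp(−0.06301·1) = 61.031 mg/L
C(34) = 35.210 + 26.994 + 185.439 + 61.031 = 308.674 mg/L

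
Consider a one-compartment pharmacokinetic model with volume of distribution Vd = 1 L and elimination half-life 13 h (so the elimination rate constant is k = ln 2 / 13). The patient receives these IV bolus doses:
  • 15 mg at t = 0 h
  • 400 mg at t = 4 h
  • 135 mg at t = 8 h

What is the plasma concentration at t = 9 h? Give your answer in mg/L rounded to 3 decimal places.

k = ln 2 / 13 = 0.05332 per h
Dose 1 (15 mg at t=0 h): 15·exp(−0.05332·9) = 9.283 mg/L
Dose 2 (400 mg at t=4 h): 400·exp(−0.05332·5) = 306.393 mg/L
Dose 3 (135 mg at t=8 h): 135·exp(−0.05332·1) = 127.990 mg/L
C(9) = 9.283 + 306.393 + 127.990 = 443.667 mg/L

443.667 mg/L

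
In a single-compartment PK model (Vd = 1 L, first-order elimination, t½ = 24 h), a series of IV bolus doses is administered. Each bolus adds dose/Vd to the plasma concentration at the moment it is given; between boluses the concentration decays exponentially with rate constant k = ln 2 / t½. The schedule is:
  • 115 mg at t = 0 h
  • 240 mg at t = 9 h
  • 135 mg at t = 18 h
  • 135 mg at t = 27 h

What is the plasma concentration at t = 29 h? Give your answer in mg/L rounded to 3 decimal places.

410.143 mg/L

k = ln 2 / 24 = 0.02888 per h
Dose 1 (115 mg at t=0 h): 115·exp(−0.02888·29) = 49.768 mg/L
Dose 2 (240 mg at t=9 h): 240·exp(−0.02888·20) = 134.695 mg/L
Dose 3 (135 mg at t=18 h): 135·exp(−0.02888·11) = 98.257 mg/L
Dose 4 (135 mg at t=27 h): 135·exp(−0.02888·2) = 127.423 mg/L
C(29) = 49.768 + 134.695 + 98.257 + 127.423 = 410.143 mg/L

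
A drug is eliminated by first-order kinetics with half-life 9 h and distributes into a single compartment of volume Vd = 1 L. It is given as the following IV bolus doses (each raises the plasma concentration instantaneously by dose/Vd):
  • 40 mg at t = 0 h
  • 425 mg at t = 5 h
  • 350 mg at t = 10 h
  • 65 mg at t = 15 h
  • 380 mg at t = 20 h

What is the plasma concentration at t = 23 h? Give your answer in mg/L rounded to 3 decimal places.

k = ln 2 / 9 = 0.07702 per h
Dose 1 (40 mg at t=0 h): 40·exp(−0.07702·23) = 6.804 mg/L
Dose 2 (425 mg at t=5 h): 425·exp(−0.07702·18) = 106.250 mg/L
Dose 3 (350 mg at t=10 h): 350·exp(−0.07702·13) = 128.602 mg/L
Dose 4 (65 mg at t=15 h): 65·exp(−0.07702·8) = 35.102 mg/L
Dose 5 (380 mg at t=20 h): 380·exp(−0.07702·3) = 301.606 mg/L
C(23) = 6.804 + 106.250 + 128.602 + 35.102 + 301.606 = 578.364 mg/L

578.364 mg/L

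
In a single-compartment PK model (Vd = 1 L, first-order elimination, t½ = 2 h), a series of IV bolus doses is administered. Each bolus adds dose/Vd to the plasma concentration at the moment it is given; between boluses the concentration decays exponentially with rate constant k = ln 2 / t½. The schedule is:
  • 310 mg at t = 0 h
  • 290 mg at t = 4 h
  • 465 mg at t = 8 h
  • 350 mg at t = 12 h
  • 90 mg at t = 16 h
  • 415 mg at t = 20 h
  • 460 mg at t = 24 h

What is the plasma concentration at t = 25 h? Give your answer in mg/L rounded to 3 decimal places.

408.014 mg/L

k = ln 2 / 2 = 0.34657 per h
Dose 1 (310 mg at t=0 h): 310·exp(−0.34657·25) = 0.054 mg/L
Dose 2 (290 mg at t=4 h): 290·exp(−0.34657·21) = 0.200 mg/L
Dose 3 (465 mg at t=8 h): 465·exp(−0.34657·17) = 1.284 mg/L
Dose 4 (350 mg at t=12 h): 350·exp(−0.34657·13) = 3.867 mg/L
Dose 5 (90 mg at t=16 h): 90·exp(−0.34657·9) = 3.977 mg/L
Dose 6 (415 mg at t=20 h): 415·exp(−0.34657·5) = 73.362 mg/L
Dose 7 (460 mg at t=24 h): 460·exp(−0.34657·1) = 325.269 mg/L
C(25) = 0.054 + 0.200 + 1.284 + 3.867 + 3.977 + 73.362 + 325.269 = 408.014 mg/L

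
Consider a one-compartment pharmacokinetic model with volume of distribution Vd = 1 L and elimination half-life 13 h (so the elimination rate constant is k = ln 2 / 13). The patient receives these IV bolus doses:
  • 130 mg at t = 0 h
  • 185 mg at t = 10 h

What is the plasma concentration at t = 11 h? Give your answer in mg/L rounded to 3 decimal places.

k = ln 2 / 13 = 0.05332 per h
Dose 1 (130 mg at t=0 h): 130·exp(−0.05332·11) = 72.315 mg/L
Dose 2 (185 mg at t=10 h): 185·exp(−0.05332·1) = 175.394 mg/L
C(11) = 72.315 + 175.394 = 247.709 mg/L

247.709 mg/L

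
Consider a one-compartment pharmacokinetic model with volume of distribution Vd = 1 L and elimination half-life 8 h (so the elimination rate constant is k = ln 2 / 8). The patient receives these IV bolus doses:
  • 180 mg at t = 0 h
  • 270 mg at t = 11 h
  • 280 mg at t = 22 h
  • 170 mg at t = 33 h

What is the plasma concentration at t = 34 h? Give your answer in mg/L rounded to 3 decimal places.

k = ln 2 / 8 = 0.08664 per h
Dose 1 (180 mg at t=0 h): 180·exp(−0.08664·34) = 9.460 mg/L
Dose 2 (270 mg at t=11 h): 270·exp(−0.08664·23) = 36.805 mg/L
Dose 3 (280 mg at t=22 h): 280·exp(−0.08664·12) = 98.995 mg/L
Dose 4 (170 mg at t=33 h): 170·exp(−0.08664·1) = 155.891 mg/L
C(34) = 9.460 + 36.805 + 98.995 + 155.891 = 301.150 mg/L

301.150 mg/L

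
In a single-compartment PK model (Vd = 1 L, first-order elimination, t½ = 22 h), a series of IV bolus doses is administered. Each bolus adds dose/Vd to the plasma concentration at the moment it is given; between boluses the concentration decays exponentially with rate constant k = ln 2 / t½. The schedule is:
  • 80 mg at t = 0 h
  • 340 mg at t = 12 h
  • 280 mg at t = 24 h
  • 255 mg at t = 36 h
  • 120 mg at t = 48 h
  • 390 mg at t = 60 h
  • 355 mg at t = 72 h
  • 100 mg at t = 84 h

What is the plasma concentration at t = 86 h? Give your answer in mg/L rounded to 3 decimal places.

661.256 mg/L

k = ln 2 / 22 = 0.03151 per h
Dose 1 (80 mg at t=0 h): 80·exp(−0.03151·86) = 5.325 mg/L
Dose 2 (340 mg at t=12 h): 340·exp(−0.03151·74) = 33.031 mg/L
Dose 3 (280 mg at t=24 h): 280·exp(−0.03151·62) = 39.701 mg/L
Dose 4 (255 mg at t=36 h): 255·exp(−0.03151·50) = 52.769 mg/L
Dose 5 (120 mg at t=48 h): 120·exp(−0.03151·38) = 36.243 mg/L
Dose 6 (390 mg at t=60 h): 390·exp(−0.03151·26) = 171.910 mg/L
Dose 7 (355 mg at t=72 h): 355·exp(−0.03151·14) = 228.383 mg/L
Dose 8 (100 mg at t=84 h): 100·exp(−0.03151·2) = 93.893 mg/L
C(86) = 5.325 + 33.031 + 39.701 + 52.769 + 36.243 + 171.910 + 228.383 + 93.893 = 661.256 mg/L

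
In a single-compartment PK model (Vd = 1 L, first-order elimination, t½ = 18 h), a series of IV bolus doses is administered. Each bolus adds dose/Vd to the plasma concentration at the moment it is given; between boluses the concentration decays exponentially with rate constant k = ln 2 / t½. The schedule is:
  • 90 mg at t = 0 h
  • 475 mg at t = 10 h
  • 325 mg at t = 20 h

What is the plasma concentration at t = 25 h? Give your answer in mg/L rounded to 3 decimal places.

569.032 mg/L

k = ln 2 / 18 = 0.03851 per h
Dose 1 (90 mg at t=0 h): 90·exp(−0.03851·25) = 34.367 mg/L
Dose 2 (475 mg at t=10 h): 475·exp(−0.03851·15) = 266.585 mg/L
Dose 3 (325 mg at t=20 h): 325·exp(−0.03851·5) = 268.080 mg/L
C(25) = 34.367 + 266.585 + 268.080 = 569.032 mg/L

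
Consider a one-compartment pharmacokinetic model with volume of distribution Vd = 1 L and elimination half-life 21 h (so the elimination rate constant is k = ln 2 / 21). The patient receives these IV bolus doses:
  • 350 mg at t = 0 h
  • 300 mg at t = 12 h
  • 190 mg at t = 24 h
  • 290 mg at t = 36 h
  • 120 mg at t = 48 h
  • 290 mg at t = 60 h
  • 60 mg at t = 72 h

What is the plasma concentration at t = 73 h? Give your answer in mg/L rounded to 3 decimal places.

k = ln 2 / 21 = 0.03301 per h
Dose 1 (350 mg at t=0 h): 350·exp(−0.03301·73) = 31.451 mg/L
Dose 2 (300 mg at t=12 h): 300·exp(−0.03301·61) = 40.059 mg/L
Dose 3 (190 mg at t=24 h): 190·exp(−0.03301·49) = 37.701 mg/L
Dose 4 (290 mg at t=36 h): 290·exp(−0.03301·37) = 85.509 mg/L
Dose 5 (120 mg at t=48 h): 120·exp(−0.03301·25) = 52.579 mg/L
Dose 6 (290 mg at t=60 h): 290·exp(−0.03301·13) = 188.819 mg/L
Dose 7 (60 mg at t=72 h): 60·exp(−0.03301·1) = 58.052 mg/L
C(73) = 31.451 + 40.059 + 37.701 + 85.509 + 52.579 + 188.819 + 58.052 = 494.170 mg/L

494.170 mg/L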